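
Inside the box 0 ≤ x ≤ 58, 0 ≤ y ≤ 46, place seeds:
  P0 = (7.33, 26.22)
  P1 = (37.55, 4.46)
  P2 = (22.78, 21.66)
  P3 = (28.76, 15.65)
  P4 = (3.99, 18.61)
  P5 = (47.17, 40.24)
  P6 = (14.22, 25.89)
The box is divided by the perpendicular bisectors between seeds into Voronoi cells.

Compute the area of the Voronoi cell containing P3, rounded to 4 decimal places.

Area of P3's cell: 386.9938

1. box [0,58]×[0,46]: [(0, 0) (58, 0) (58, 46) (0, 46)]
2. ⊥bis P3·P0 via (18.045,20.935): [(7.7192, 0) (58, 0) (58, 46) (30.4079, 46)]  |A|=1791.0777
3. ⊥bis P3·P1 via (33.155,10.055): [(7.7192, 0) (20.3546, 0) (58, 29.5713) (58, 46) (30.4079, 46)]  |A|=1234.4659
4. ⊥bis P3·P2 via (25.77,18.655): [(8.3916, 1.3633) (7.7192, 0) (20.3546, 0) (58, 29.5713) (58, 46) (53.2522, 46)]  |A|=724.6198
5. ⊥bis P3·P4 via (16.375,17.13): [(15.314, 8.2512) (14.328, 0) (20.3546, 0) (58, 29.5713) (58, 46) (53.2522, 46)]  |A|=694.9516
6. ⊥bis P3·P5 via (37.965,27.945): [(36.3339, 29.1662) (15.314, 8.2512) (14.328, 0) (20.3546, 0) (47.163, 21.0586)]  |A|=386.9938
7. ⊥bis P3·P6 via (21.49,20.77): [(36.3339, 29.1662) (15.314, 8.2512) (14.328, 0) (20.3546, 0) (47.163, 21.0586)]  |A|=386.9938
8. canonical 5-gon: [(36.3339, 29.1662) (15.314, 8.2512) (14.328, 0) (20.3546, 0) (47.163, 21.0586)]
9. shoelace: 386.9938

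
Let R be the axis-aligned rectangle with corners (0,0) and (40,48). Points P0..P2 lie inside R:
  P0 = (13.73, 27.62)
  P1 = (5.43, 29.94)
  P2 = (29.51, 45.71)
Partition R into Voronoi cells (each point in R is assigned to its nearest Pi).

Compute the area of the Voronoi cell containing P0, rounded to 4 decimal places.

Area of P0's cell: 1109.0026

1. box [0,40]×[0,48]: [(0, 0) (40, 0) (40, 48) (0, 48)]
2. ⊥bis P0·P1 via (9.58,28.78): [(1.5355, 0) (40, 0) (40, 48) (14.9523, 48)]  |A|=1524.2926
3. ⊥bis P0·P2 via (21.62,36.665): [(13.7121, 43.5631) (1.5355, 0) (40, 0) (40, 20.632)]  |A|=1109.0026
4. canonical 4-gon: [(13.7121, 43.5631) (1.5355, 0) (40, 0) (40, 20.632)]
5. shoelace: 1109.0026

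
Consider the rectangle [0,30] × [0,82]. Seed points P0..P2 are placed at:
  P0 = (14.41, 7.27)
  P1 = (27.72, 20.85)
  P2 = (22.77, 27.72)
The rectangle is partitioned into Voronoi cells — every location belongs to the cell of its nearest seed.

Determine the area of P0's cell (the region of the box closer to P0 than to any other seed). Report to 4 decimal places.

1. box [0,30]×[0,82]: [(0, 0) (30, 0) (30, 82) (0, 82)]
2. ⊥bis P0·P1 via (21.065,14.06): [(0, 34.7062) (0, 0) (30, 0) (30, 5.3026)]  |A|=600.1324
3. ⊥bis P0·P2 via (18.59,17.495): [(16.8235, 18.2171) (0, 25.0946) (0, 0) (30, 0) (30, 5.3026)]  |A|=519.2823
4. canonical 5-gon: [(16.8235, 18.2171) (0, 25.0946) (0, 0) (30, 0) (30, 5.3026)]
5. shoelace: 519.2823

Area of P0's cell: 519.2823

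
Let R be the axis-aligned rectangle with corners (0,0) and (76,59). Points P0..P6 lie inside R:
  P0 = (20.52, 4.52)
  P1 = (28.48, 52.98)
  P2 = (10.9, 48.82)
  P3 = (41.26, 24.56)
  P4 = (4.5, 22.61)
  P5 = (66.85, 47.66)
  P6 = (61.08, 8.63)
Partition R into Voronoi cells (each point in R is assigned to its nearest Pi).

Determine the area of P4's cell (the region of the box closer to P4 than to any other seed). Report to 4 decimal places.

1. box [0,76]×[0,59]: [(0, 0) (76, 0) (76, 59) (0, 59)]
2. ⊥bis P4·P0 via (12.51,13.565): [(0, 2.4865) (63.8158, 59) (0, 59)]  |A|=1803.2278
3. ⊥bis P4·P1 via (16.49,37.795): [(0, 50.8154) (0, 2.4865) (28.8502, 28.0354)]  |A|=697.15
4. ⊥bis P4·P2 via (7.7,35.715): [(24.2389, 31.6765) (0, 37.5952) (0, 2.4865) (28.8502, 28.0354)]  |A|=536.9281
5. ⊥bis P4·P3 via (22.88,23.585): [(22.4273, 32.1189) (0, 37.5952) (0, 2.4865) (22.9224, 22.7859)]  |A|=505.6884
6. ⊥bis P4·P5 via (35.675,35.135): [(22.4273, 32.1189) (0, 37.5952) (0, 2.4865) (22.9224, 22.7859)]  |A|=505.6884
7. ⊥bis P4·P6 via (32.79,15.62): [(22.4273, 32.1189) (0, 37.5952) (0, 2.4865) (22.9224, 22.7859)]  |A|=505.6884
8. canonical 4-gon: [(22.4273, 32.1189) (0, 37.5952) (0, 2.4865) (22.9224, 22.7859)]
9. shoelace: 505.6884

Area of P4's cell: 505.6884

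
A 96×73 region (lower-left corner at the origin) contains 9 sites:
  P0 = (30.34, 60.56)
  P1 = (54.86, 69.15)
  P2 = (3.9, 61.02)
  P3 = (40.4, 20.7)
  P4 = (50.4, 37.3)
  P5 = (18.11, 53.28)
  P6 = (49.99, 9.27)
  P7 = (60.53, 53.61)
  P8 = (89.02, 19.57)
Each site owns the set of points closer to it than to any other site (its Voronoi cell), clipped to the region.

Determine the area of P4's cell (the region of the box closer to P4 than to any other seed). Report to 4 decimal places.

1. box [0,96]×[0,73]: [(0, 0) (96, 0) (96, 73) (0, 73)]
2. ⊥bis P4·P0 via (40.37,48.93): [(0, 14.1139) (0, 0) (96, 0) (96, 73) (68.2797, 73)]  |A|=4997.6384
3. ⊥bis P4·P1 via (52.63,53.225): [(46.3671, 54.102) (0, 14.1139) (0, 0) (96, 0) (96, 47.1518)]  |A|=4094.249
4. ⊥bis P4·P2 via (27.15,49.16): [(46.3671, 54.102) (16.5564, 28.3925) (2.0731, 0) (96, 0) (96, 47.1518)]  |A|=3947.9811
5. ⊥bis P4·P3 via (45.4,29): [(46.3671, 54.102) (28.8329, 38.9802) (93.54, 0) (96, 0) (96, 47.1518)]  |A|=2067.6743
6. ⊥bis P4·P5 via (34.255,45.29): [(46.3671, 54.102) (32.8445, 42.4398) (30.6042, 37.9131) (93.54, 0) (96, 0) (96, 47.1518)]  |A|=2062.47
7. ⊥bis P4·P6 via (50.195,23.285): [(46.3671, 54.102) (32.8445, 42.4398) (30.6042, 37.9131) (55.0037, 23.2147) (96, 22.615) (96, 47.1518)]  |A|=1570.3499
8. ⊥bis P4·P7 via (55.465,45.455): [(44.3473, 52.3601) (32.8445, 42.4398) (30.6042, 37.9131) (55.0037, 23.2147) (92.1483, 22.6713)]  |A|=830.5761
9. ⊥bis P4·P8 via (69.71,28.435): [(72.6295, 34.7943) (44.3473, 52.3601) (32.8445, 42.4398) (30.6042, 37.9131) (55.0037, 23.2147) (67.2313, 23.0358)]  |A|=683.0995
10. canonical 6-gon: [(72.6295, 34.7943) (44.3473, 52.3601) (32.8445, 42.4398) (30.6042, 37.9131) (55.0037, 23.2147) (67.2313, 23.0358)]
11. shoelace: 683.0995

Area of P4's cell: 683.0995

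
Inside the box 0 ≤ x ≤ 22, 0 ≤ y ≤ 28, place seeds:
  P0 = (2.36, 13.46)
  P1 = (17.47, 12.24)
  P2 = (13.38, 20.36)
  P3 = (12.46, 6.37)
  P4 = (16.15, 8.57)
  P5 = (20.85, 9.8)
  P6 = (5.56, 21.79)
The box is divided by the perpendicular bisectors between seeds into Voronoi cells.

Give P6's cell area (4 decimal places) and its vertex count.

1. box [0,22]×[0,28]: [(0, 0) (22, 0) (22, 28) (0, 28)]
2. ⊥bis P6·P0 via (3.96,17.625): [(0, 19.1462) (22, 10.6949) (22, 28) (0, 28)]  |A|=287.7477
3. ⊥bis P6·P1 via (11.515,17.015): [(0, 19.1462) (10.1098, 15.2625) (20.3233, 28) (0, 28)]  |A|=174.1884
4. ⊥bis P6·P2 via (9.47,21.075): [(0, 19.1462) (8.5189, 15.8737) (10.7363, 28) (0, 28)]  |A|=102.808
5. ⊥bis P6·P3 via (9.01,14.08): [(0, 19.1462) (8.5189, 15.8737) (10.7363, 28) (0, 28)]  |A|=102.808
6. ⊥bis P6·P4 via (10.855,15.18): [(0, 19.1462) (8.5189, 15.8737) (10.7363, 28) (0, 28)]  |A|=102.808
7. ⊥bis P6·P5 via (13.205,15.795): [(0, 19.1462) (8.5189, 15.8737) (10.7363, 28) (0, 28)]  |A|=102.808
8. canonical 4-gon: [(0, 19.1462) (8.5189, 15.8737) (10.7363, 28) (0, 28)]
9. shoelace: 102.808

Area of P6's cell: 102.8080 (4 vertices)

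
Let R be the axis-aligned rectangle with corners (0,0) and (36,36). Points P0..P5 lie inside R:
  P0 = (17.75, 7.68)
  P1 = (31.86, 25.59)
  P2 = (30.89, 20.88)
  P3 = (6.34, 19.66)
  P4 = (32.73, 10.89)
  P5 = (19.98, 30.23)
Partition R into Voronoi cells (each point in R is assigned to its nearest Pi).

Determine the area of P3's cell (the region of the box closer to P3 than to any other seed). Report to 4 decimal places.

1. box [0,36]×[0,36]: [(0, 0) (36, 0) (36, 36) (0, 36)]
2. ⊥bis P3·P0 via (12.045,13.67): [(0, 2.1981) (35.4905, 36) (0, 36)]  |A|=599.8237
3. ⊥bis P3·P1 via (19.1,22.625): [(0, 2.1981) (19.5254, 20.7944) (15.9921, 36) (0, 36)]  |A|=451.5815
4. ⊥bis P3·P2 via (18.615,20.27): [(0, 2.1981) (18.6313, 19.9429) (18.3342, 25.9207) (15.9921, 36) (0, 36)]  |A|=448.7826
5. ⊥bis P3·P4 via (19.535,15.275): [(0, 2.1981) (18.6313, 19.9429) (18.3342, 25.9207) (15.9921, 36) (0, 36)]  |A|=448.7826
6. ⊥bis P3·P5 via (13.16,24.945): [(0, 2.1981) (17.7136, 19.0689) (4.5932, 36) (0, 36)]  |A|=338.2602
7. canonical 4-gon: [(0, 2.1981) (17.7136, 19.0689) (4.5932, 36) (0, 36)]
8. shoelace: 338.2602

Area of P3's cell: 338.2602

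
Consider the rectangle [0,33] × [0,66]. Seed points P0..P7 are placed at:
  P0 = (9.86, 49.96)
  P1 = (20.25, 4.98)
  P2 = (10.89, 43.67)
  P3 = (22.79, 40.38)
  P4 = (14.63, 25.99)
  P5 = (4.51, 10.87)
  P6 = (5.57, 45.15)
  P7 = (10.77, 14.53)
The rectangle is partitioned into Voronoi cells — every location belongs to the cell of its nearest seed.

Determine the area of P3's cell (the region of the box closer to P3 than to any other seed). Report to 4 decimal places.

Area of P3's cell: 440.9891

1. box [0,33]×[0,66]: [(0, 0) (33, 0) (33, 66) (0, 66)]
2. ⊥bis P3·P0 via (16.325,45.17): [(0, 23.1364) (0, 0) (33, 0) (33, 66) (31.7582, 66)]  |A|=1497.3638
3. ⊥bis P3·P1 via (21.52,22.68): [(0.7652, 24.1692) (33, 21.8563) (33, 66) (31.7582, 66)]  |A|=737.4536
4. ⊥bis P3·P2 via (16.84,42.025): [(18.5337, 48.151) (11.6867, 23.3856) (33, 21.8563) (33, 66) (31.7582, 66)]  |A|=599.5329
5. ⊥bis P3·P4 via (18.71,33.185): [(18.5337, 48.151) (14.9807, 35.2998) (33, 25.0817) (33, 66) (31.7582, 66)]  |A|=440.9891
6. ⊥bis P3·P5 via (13.65,25.625): [(18.5337, 48.151) (14.9807, 35.2998) (33, 25.0817) (33, 66) (31.7582, 66)]  |A|=440.9891
7. ⊥bis P3·P6 via (14.18,42.765): [(18.5337, 48.151) (14.9807, 35.2998) (33, 25.0817) (33, 66) (31.7582, 66)]  |A|=440.9891
8. ⊥bis P3·P7 via (16.78,27.455): [(18.5337, 48.151) (14.9807, 35.2998) (33, 25.0817) (33, 66) (31.7582, 66)]  |A|=440.9891
9. canonical 5-gon: [(18.5337, 48.151) (14.9807, 35.2998) (33, 25.0817) (33, 66) (31.7582, 66)]
10. shoelace: 440.9891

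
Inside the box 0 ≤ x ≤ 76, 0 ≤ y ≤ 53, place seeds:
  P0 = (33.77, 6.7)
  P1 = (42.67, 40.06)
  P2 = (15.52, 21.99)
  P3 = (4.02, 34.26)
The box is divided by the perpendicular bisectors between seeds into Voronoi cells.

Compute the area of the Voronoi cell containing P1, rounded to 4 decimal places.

Area of P1's cell: 1677.3661

1. box [0,76]×[0,53]: [(0, 0) (76, 0) (76, 53) (0, 53)]
2. ⊥bis P1·P0 via (38.22,23.38): [(0, 33.5766) (76, 13.3008) (76, 53) (0, 53)]  |A|=2246.6593
3. ⊥bis P1·P2 via (29.095,31.025): [(33.3117, 24.6895) (76, 13.3008) (76, 53) (14.4693, 53)]  |A|=1718.3295
4. ⊥bis P1·P3 via (23.345,37.16): [(22.8598, 40.3933) (33.3117, 24.6895) (76, 13.3008) (76, 53) (20.968, 53)]  |A|=1677.3661
5. canonical 5-gon: [(22.8598, 40.3933) (33.3117, 24.6895) (76, 13.3008) (76, 53) (20.968, 53)]
6. shoelace: 1677.3661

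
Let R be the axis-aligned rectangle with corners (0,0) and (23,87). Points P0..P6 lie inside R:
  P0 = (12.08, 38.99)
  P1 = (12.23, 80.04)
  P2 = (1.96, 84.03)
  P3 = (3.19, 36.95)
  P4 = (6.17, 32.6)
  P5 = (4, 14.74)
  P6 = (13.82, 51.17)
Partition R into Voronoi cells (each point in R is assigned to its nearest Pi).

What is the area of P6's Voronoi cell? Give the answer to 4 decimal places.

1. box [0,23]×[0,87]: [(0, 0) (23, 0) (23, 87) (0, 87)]
2. ⊥bis P6·P0 via (12.95,45.08): [(0, 46.93) (23, 43.6443) (23, 87) (0, 87)]  |A|=959.3957
3. ⊥bis P6·P1 via (13.025,65.605): [(0, 64.8877) (0, 46.93) (23, 43.6443) (23, 66.1544)]  |A|=465.379
4. ⊥bis P6·P2 via (7.89,67.6): [(0.4426, 64.912) (0, 64.7523) (0, 46.93) (23, 43.6443) (23, 66.1544)]  |A|=465.349
5. ⊥bis P6·P3 via (8.505,44.06): [(0.4426, 64.912) (0, 64.7523) (0, 50.4178) (5.768, 46.106) (23, 43.6443) (23, 66.1544)]  |A|=455.2901
6. ⊥bis P6·P4 via (9.995,41.885): [(0.4426, 64.912) (0, 64.7523) (0, 50.4178) (5.768, 46.106) (23, 43.6443) (23, 66.1544)]  |A|=455.2901
7. ⊥bis P6·P5 via (8.91,32.955): [(0.4426, 64.912) (0, 64.7523) (0, 50.4178) (5.768, 46.106) (23, 43.6443) (23, 66.1544)]  |A|=455.2901
8. canonical 6-gon: [(0.4426, 64.912) (0, 64.7523) (0, 50.4178) (5.768, 46.106) (23, 43.6443) (23, 66.1544)]
9. shoelace: 455.2901

Area of P6's cell: 455.2901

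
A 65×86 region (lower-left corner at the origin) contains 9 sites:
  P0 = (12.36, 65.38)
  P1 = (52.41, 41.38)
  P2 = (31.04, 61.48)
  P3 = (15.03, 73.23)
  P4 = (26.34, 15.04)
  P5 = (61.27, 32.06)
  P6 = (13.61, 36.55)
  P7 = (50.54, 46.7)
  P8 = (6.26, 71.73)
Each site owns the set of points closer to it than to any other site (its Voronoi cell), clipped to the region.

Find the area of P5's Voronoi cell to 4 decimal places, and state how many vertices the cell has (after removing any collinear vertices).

1. box [0,65]×[0,86]: [(0, 0) (65, 0) (65, 86) (0, 86)]
2. ⊥bis P5·P0 via (36.815,48.72): [(3.6244, 0) (65, 0) (65, 86) (62.212, 86)]  |A|=2759.0311
3. ⊥bis P5·P1 via (56.84,36.72): [(18.2135, 0) (65, 0) (65, 44.4773)]  |A|=1040.4665
4. ⊥bis P5·P2 via (46.155,46.77): [(18.2135, 0) (65, 0) (65, 44.4773)]  |A|=1040.4665
5. ⊥bis P5·P3 via (38.15,52.645): [(18.2135, 0) (65, 0) (65, 44.4773)]  |A|=1040.4665
6. ⊥bis P5·P4 via (43.805,23.55): [(43.5458, 24.082) (55.28, 0) (65, 0) (65, 44.4773)]  |A|=594.1505
7. ⊥bis P5·P6 via (37.44,34.305): [(43.5458, 24.082) (55.28, 0) (65, 0) (65, 44.4773)]  |A|=594.1505
8. ⊥bis P5·P7 via (55.905,39.38): [(43.5458, 24.082) (55.28, 0) (65, 0) (65, 44.4773)]  |A|=594.1505
9. ⊥bis P5·P8 via (33.765,51.895): [(43.5458, 24.082) (55.28, 0) (65, 0) (65, 44.4773)]  |A|=594.1505
10. canonical 4-gon: [(43.5458, 24.082) (55.28, 0) (65, 0) (65, 44.4773)]
11. shoelace: 594.1505

Area of P5's cell: 594.1505 (4 vertices)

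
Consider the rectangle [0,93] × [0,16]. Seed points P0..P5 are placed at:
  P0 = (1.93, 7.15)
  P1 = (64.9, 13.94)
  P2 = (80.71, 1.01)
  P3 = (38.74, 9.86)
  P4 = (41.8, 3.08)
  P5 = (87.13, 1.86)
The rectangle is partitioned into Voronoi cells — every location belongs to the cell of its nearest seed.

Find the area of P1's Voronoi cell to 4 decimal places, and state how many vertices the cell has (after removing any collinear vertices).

1. box [0,93]×[0,16]: [(0, 0) (93, 0) (93, 16) (0, 16)]
2. ⊥bis P1·P0 via (33.415,10.545): [(34.5521, 0) (93, 0) (93, 16) (32.8268, 16)]  |A|=948.9692
3. ⊥bis P1·P2 via (72.805,7.475): [(34.5521, 0) (66.6917, 0) (79.7771, 16) (32.8268, 16)]  |A|=632.719
4. ⊥bis P1·P3 via (51.82,11.9): [(53.676, 0) (66.6917, 0) (79.7771, 16) (51.1806, 16)]  |A|=332.8977
5. ⊥bis P1·P4 via (53.35,8.51): [(51.8516, 11.6971) (57.3508, 0) (66.6917, 0) (79.7771, 16) (51.1806, 16)]  |A|=311.4052
6. ⊥bis P1·P5 via (76.015,7.9): [(51.8516, 11.6971) (57.3508, 0) (66.6917, 0) (79.7771, 16) (51.1806, 16)]  |A|=311.4052
7. canonical 5-gon: [(51.8516, 11.6971) (57.3508, 0) (66.6917, 0) (79.7771, 16) (51.1806, 16)]
8. shoelace: 311.4052

Area of P1's cell: 311.4052 (5 vertices)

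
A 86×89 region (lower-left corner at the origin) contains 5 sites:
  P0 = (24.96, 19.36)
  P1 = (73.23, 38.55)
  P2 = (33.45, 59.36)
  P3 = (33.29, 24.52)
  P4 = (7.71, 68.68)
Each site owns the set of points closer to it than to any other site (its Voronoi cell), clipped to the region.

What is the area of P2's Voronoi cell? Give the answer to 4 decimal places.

Area of P2's cell: 1921.5699

1. box [0,86]×[0,89]: [(0, 0) (86, 0) (86, 89) (0, 89)]
2. ⊥bis P2·P0 via (29.205,39.36): [(0, 45.5588) (86, 27.3053) (86, 89) (0, 89)]  |A|=4520.847
3. ⊥bis P2·P1 via (53.34,48.955): [(0, 45.5588) (46.4102, 35.7082) (74.2886, 89) (0, 89)]  |A|=2987.5468
4. ⊥bis P2·P3 via (33.37,41.94): [(0, 45.5588) (16.6886, 42.0166) (49.6312, 41.8653) (74.2886, 89) (0, 89)]  |A|=2885.8871
5. ⊥bis P2·P4 via (20.58,64.02): [(12.9038, 42.8199) (16.6886, 42.0166) (49.6312, 41.8653) (74.2886, 89) (29.6248, 89)]  |A|=1921.5699
6. canonical 5-gon: [(12.9038, 42.8199) (16.6886, 42.0166) (49.6312, 41.8653) (74.2886, 89) (29.6248, 89)]
7. shoelace: 1921.5699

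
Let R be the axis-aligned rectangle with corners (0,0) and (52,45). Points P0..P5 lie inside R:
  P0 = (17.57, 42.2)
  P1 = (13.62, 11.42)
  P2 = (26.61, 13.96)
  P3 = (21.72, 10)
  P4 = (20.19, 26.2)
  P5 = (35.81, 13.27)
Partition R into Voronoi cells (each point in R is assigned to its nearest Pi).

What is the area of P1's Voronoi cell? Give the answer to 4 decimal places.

Area of P1's cell: 390.6022

1. box [0,52]×[0,45]: [(0, 0) (52, 0) (52, 45) (0, 45)]
2. ⊥bis P1·P0 via (15.595,26.81): [(0, 28.8113) (0, 0) (52, 0) (52, 22.1381)]  |A|=1324.6857
3. ⊥bis P1·P2 via (20.115,12.69): [(17.3993, 26.5785) (0, 28.8113) (0, 0) (22.5963, 0)]  |A|=550.9365
4. ⊥bis P1·P3 via (17.67,10.71): [(19.0088, 18.3471) (17.3993, 26.5785) (0, 28.8113) (0, 0) (15.7924, 0)]  |A|=488.5207
5. ⊥bis P1·P4 via (16.905,18.81): [(18.932, 17.9089) (0, 26.3246) (0, 0) (15.7924, 0)]  |A|=390.6022
6. ⊥bis P1·P5 via (24.715,12.345): [(18.932, 17.9089) (0, 26.3246) (0, 0) (15.7924, 0)]  |A|=390.6022
7. canonical 4-gon: [(18.932, 17.9089) (0, 26.3246) (0, 0) (15.7924, 0)]
8. shoelace: 390.6022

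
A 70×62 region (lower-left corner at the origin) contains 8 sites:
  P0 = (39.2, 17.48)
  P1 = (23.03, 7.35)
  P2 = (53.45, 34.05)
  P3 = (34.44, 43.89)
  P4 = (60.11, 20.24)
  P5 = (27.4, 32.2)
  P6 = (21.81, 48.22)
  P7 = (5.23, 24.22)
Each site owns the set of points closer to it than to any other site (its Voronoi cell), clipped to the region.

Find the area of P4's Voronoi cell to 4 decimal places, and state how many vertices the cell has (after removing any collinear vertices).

1. box [0,70]×[0,62]: [(0, 0) (70, 0) (70, 62) (0, 62)]
2. ⊥bis P4·P0 via (49.655,18.86): [(52.1444, 0) (70, 0) (70, 62) (43.9608, 62)]  |A|=1360.7394
3. ⊥bis P4·P1 via (41.57,13.795): [(52.1444, 0) (70, 0) (70, 62) (43.9608, 62)]  |A|=1360.7394
4. ⊥bis P4·P2 via (56.78,27.145): [(49.0533, 23.4187) (52.1444, 0) (70, 0) (70, 33.5205)]  |A|=560.1495
5. ⊥bis P4·P3 via (47.275,32.065): [(49.0533, 23.4187) (52.1444, 0) (70, 0) (70, 33.5205)]  |A|=560.1495
6. ⊥bis P4·P5 via (43.755,26.22): [(49.0533, 23.4187) (52.1444, 0) (70, 0) (70, 33.5205)]  |A|=560.1495
7. ⊥bis P4·P6 via (40.96,34.23): [(49.0533, 23.4187) (52.1444, 0) (70, 0) (70, 33.5205)]  |A|=560.1495
8. ⊥bis P4·P7 via (32.67,22.23): [(49.0533, 23.4187) (52.1444, 0) (70, 0) (70, 33.5205)]  |A|=560.1495
9. canonical 4-gon: [(49.0533, 23.4187) (52.1444, 0) (70, 0) (70, 33.5205)]
10. shoelace: 560.1495

Area of P4's cell: 560.1495 (4 vertices)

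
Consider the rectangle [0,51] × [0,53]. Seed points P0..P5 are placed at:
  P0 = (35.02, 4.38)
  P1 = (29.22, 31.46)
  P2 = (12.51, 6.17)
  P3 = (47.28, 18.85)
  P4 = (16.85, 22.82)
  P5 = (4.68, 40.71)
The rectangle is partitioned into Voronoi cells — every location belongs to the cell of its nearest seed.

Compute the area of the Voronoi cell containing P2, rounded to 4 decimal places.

Area of P2's cell: 362.5255

1. box [0,51]×[0,53]: [(0, 0) (51, 0) (51, 53) (0, 53)]
2. ⊥bis P2·P0 via (23.765,5.275): [(0, 0) (23.3455, 0) (27.5601, 53) (0, 53)]  |A|=1348.9993
3. ⊥bis P2·P1 via (20.865,18.815): [(0, 32.6012) (0, 0) (23.3455, 0) (24.6432, 16.3186)]  |A|=592.1827
4. ⊥bis P2·P3 via (29.895,12.51): [(0, 32.6012) (0, 0) (23.3455, 0) (24.6432, 16.3186)]  |A|=592.1827
5. ⊥bis P2·P4 via (14.68,14.495): [(0, 18.3215) (0, 0) (23.3455, 0) (24.2988, 11.9878)]  |A|=362.5255
6. ⊥bis P2·P5 via (8.595,23.44): [(0, 18.3215) (0, 0) (23.3455, 0) (24.2988, 11.9878)]  |A|=362.5255
7. canonical 4-gon: [(0, 18.3215) (0, 0) (23.3455, 0) (24.2988, 11.9878)]
8. shoelace: 362.5255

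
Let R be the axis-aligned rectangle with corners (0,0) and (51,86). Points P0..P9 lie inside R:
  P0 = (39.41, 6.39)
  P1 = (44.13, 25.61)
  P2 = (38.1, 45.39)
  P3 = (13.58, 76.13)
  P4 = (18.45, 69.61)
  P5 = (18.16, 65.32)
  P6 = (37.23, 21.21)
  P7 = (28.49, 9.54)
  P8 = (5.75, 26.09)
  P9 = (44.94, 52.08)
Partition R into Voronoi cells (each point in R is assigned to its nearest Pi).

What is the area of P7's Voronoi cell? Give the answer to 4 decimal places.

Area of P7's cell: 442.0050

1. box [0,51]×[0,86]: [(0, 0) (51, 0) (51, 86) (0, 86)]
2. ⊥bis P7·P0 via (33.95,7.965): [(0, 0) (31.6524, 0) (51, 67.0717) (51, 86) (0, 86)]  |A|=3737.1622
3. ⊥bis P7·P1 via (36.31,17.575): [(0, 52.9134) (0, 0) (31.6524, 0) (36.6318, 17.2618)]  |A|=1242.3456
4. ⊥bis P7·P2 via (33.295,27.465): [(23.4313, 30.1091) (0, 36.3901) (0, 0) (31.6524, 0) (36.6318, 17.2618)]  |A|=1048.764
5. ⊥bis P7·P3 via (21.035,42.835): [(23.4313, 30.1091) (0, 36.3901) (0, 0) (31.6524, 0) (36.6318, 17.2618)]  |A|=1048.764
6. ⊥bis P7·P4 via (23.47,39.575): [(23.4313, 30.1091) (1.6954, 35.9356) (0, 35.6523) (0, 0) (31.6524, 0) (36.6318, 17.2618)]  |A|=1048.1385
7. ⊥bis P7·P5 via (23.325,37.43): [(23.4313, 30.1091) (7.2359, 34.4504) (0, 33.1104) (0, 0) (31.6524, 0) (36.6318, 17.2618)]  |A|=1036.8982
8. ⊥bis P7·P6 via (32.86,15.375): [(7.4754, 34.3862) (7.2359, 34.4504) (0, 33.1104) (0, 0) (31.6524, 0) (35.5141, 13.3873)]  |A|=896.58
9. ⊥bis P7·P8 via (17.12,17.815): [(21.5234, 23.8653) (4.1544, 0) (31.6524, 0) (35.5141, 13.3873)]  |A|=442.005
10. ⊥bis P7·P9 via (36.715,30.81): [(21.5234, 23.8653) (4.1544, 0) (31.6524, 0) (35.5141, 13.3873)]  |A|=442.005
11. canonical 4-gon: [(21.5234, 23.8653) (4.1544, 0) (31.6524, 0) (35.5141, 13.3873)]
12. shoelace: 442.005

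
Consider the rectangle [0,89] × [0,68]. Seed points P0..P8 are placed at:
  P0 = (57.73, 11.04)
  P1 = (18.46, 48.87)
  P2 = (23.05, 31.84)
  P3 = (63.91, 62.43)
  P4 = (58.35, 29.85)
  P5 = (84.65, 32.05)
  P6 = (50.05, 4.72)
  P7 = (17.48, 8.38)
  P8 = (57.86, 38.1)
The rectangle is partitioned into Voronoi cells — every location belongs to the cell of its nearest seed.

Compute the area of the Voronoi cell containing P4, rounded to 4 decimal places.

Area of P4's cell: 416.7851

1. box [0,89]×[0,68]: [(0, 0) (89, 0) (89, 68) (0, 68)]
2. ⊥bis P4·P0 via (58.04,20.445): [(0, 22.3581) (89, 19.4245) (89, 68) (0, 68)]  |A|=4192.6748
3. ⊥bis P4·P1 via (38.405,39.36): [(29.8295, 21.3749) (89, 19.4245) (89, 68) (52.0609, 68)]  |A|=2298.2643
4. ⊥bis P4·P2 via (40.7,30.845): [(41.5521, 45.9603) (40.147, 21.0348) (89, 19.4245) (89, 68) (52.0609, 68)]  |A|=2169.4409
5. ⊥bis P4·P3 via (61.13,46.14): [(43.1045, 49.2162) (41.5521, 45.9603) (40.147, 21.0348) (89, 19.4245) (89, 41.3838)]  |A|=1211.7302
6. ⊥bis P4·P5 via (71.5,30.95): [(70.3611, 44.5646) (43.1045, 49.2162) (41.5521, 45.9603) (40.147, 21.0348) (72.4184, 19.9711)]  |A|=803.7438
7. ⊥bis P4·P6 via (54.2,17.285): [(70.3611, 44.5646) (43.1045, 49.2162) (41.5521, 45.9603) (40.1963, 21.9102) (43.1461, 20.9359) (72.4184, 19.9711)]  |A|=802.4287
8. ⊥bis P4·P7 via (37.915,19.115): [(70.3611, 44.5646) (43.1045, 49.2162) (41.5521, 45.9603) (40.1963, 21.9102) (43.1461, 20.9359) (72.4184, 19.9711)]  |A|=802.4287
9. ⊥bis P4·P8 via (58.105,33.975): [(71.182, 34.7517) (40.8186, 32.9483) (40.1963, 21.9102) (43.1461, 20.9359) (72.4184, 19.9711)]  |A|=416.7851
10. canonical 5-gon: [(71.182, 34.7517) (40.8186, 32.9483) (40.1963, 21.9102) (43.1461, 20.9359) (72.4184, 19.9711)]
11. shoelace: 416.7851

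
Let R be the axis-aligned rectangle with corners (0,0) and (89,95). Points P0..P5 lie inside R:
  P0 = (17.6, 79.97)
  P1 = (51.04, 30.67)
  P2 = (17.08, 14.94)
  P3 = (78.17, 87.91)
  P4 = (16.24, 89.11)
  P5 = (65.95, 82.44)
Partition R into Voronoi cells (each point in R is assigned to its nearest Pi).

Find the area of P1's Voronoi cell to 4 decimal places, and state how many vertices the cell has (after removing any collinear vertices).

1. box [0,89]×[0,95]: [(0, 0) (89, 0) (89, 95) (0, 95)]
2. ⊥bis P1·P0 via (34.32,55.32): [(0, 32.0409) (0, 0) (89, 0) (89, 92.4092)]  |A|=5538.0299
3. ⊥bis P1·P2 via (34.06,22.805): [(22.662, 47.4124) (44.6231, 0) (89, 0) (89, 92.4092)]  |A|=4117.1293
4. ⊥bis P1·P3 via (64.605,59.29): [(50.2227, 66.1068) (22.662, 47.4124) (44.6231, 0) (89, 0) (89, 47.7275)]  |A|=3250.8117
5. ⊥bis P1·P4 via (33.64,59.89): [(50.2227, 66.1068) (22.662, 47.4124) (44.6231, 0) (89, 0) (89, 47.7275)]  |A|=3250.8117
6. ⊥bis P1·P5 via (58.495,56.555): [(88.7747, 47.8343) (42.8034, 61.0743) (22.662, 47.4124) (44.6231, 0) (89, 0) (89, 47.7275)]  |A|=3086.0206
7. canonical 6-gon: [(88.7747, 47.8343) (42.8034, 61.0743) (22.662, 47.4124) (44.6231, 0) (89, 0) (89, 47.7275)]
8. shoelace: 3086.0206

Area of P1's cell: 3086.0206 (6 vertices)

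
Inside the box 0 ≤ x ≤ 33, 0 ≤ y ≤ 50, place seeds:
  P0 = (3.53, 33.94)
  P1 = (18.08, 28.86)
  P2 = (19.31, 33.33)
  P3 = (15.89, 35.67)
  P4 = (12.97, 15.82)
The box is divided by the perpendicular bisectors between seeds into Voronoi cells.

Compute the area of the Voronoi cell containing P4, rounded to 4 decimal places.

1. box [0,33]×[0,50]: [(0, 0) (33, 0) (33, 50) (0, 50)]
2. ⊥bis P4·P0 via (8.25,24.88): [(0, 20.582) (0, 0) (33, 0) (33, 37.774)]  |A|=962.8744
3. ⊥bis P4·P1 via (15.525,22.34): [(8.5905, 25.0574) (0, 20.582) (0, 0) (33, 0) (33, 15.4921)]  |A|=690.9288
4. ⊥bis P4·P2 via (16.14,24.575): [(8.5905, 25.0574) (0, 20.582) (0, 0) (33, 0) (33, 15.4921)]  |A|=690.9288
5. ⊥bis P4·P3 via (14.43,25.745): [(8.5905, 25.0574) (0, 20.582) (0, 0) (33, 0) (33, 15.4921)]  |A|=690.9288
6. canonical 5-gon: [(8.5905, 25.0574) (0, 20.582) (0, 0) (33, 0) (33, 15.4921)]
7. shoelace: 690.9288

Area of P4's cell: 690.9288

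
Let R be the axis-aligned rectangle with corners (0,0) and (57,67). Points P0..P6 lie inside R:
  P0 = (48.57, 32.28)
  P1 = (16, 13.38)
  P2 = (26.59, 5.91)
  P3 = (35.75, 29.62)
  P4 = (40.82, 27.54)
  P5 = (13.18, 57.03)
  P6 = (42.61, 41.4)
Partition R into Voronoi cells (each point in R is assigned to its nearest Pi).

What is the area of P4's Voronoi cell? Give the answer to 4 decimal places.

Area of P4's cell: 346.1008

1. box [0,57]×[0,67]: [(0, 0) (57, 0) (57, 67) (0, 67)]
2. ⊥bis P4·P0 via (44.695,29.91): [(0, 0) (57, 0) (57, 9.7911) (22.0103, 67) (0, 67)]  |A|=2818.1376
3. ⊥bis P4·P1 via (28.41,20.46): [(40.0826, 0) (57, 0) (57, 9.7911) (22.0103, 67) (1.8586, 67)]  |A|=1413.1088
4. ⊥bis P4·P2 via (33.705,16.725): [(28.6397, 20.0574) (57, 1.3996) (57, 9.7911) (22.0103, 67) (1.8586, 67)]  |A|=1223.6024
5. ⊥bis P4·P3 via (38.285,28.58): [(33.4817, 16.8719) (57, 1.3996) (57, 9.7911) (41.185, 35.6489)]  |A|=346.7504
6. ⊥bis P4·P5 via (27,42.285): [(33.4817, 16.8719) (57, 1.3996) (57, 9.7911) (41.185, 35.6489)]  |A|=346.7504
7. ⊥bis P4·P6 via (41.715,34.47): [(40.7524, 34.5943) (33.4817, 16.8719) (57, 1.3996) (57, 9.7911) (41.9224, 34.4432)]  |A|=346.1008
8. canonical 5-gon: [(40.7524, 34.5943) (33.4817, 16.8719) (57, 1.3996) (57, 9.7911) (41.9224, 34.4432)]
9. shoelace: 346.1008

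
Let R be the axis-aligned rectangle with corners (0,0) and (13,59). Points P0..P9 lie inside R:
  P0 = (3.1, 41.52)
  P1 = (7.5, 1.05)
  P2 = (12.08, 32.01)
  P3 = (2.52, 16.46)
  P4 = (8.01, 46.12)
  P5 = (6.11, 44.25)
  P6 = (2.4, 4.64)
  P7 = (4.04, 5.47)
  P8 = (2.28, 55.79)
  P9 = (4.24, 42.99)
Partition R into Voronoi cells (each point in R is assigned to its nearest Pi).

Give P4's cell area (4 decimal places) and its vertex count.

1. box [0,13]×[0,59]: [(0, 0) (13, 0) (13, 59) (0, 59)]
2. ⊥bis P4·P0 via (5.555,43.82): [(0, 49.7494) (13, 35.8733) (13, 59) (0, 59)]  |A|=210.4529
3. ⊥bis P4·P1 via (7.755,23.585): [(0, 49.7494) (13, 35.8733) (13, 59) (0, 59)]  |A|=210.4529
4. ⊥bis P4·P2 via (10.045,39.065): [(0, 49.7494) (10.0173, 39.057) (13, 39.9174) (13, 59) (0, 59)]  |A|=204.4217
5. ⊥bis P4·P3 via (5.265,31.29): [(0, 49.7494) (10.0173, 39.057) (13, 39.9174) (13, 59) (0, 59)]  |A|=204.4217
6. ⊥bis P4·P5 via (7.06,45.185): [(0, 52.3583) (12.4115, 39.7476) (13, 39.9174) (13, 59) (0, 59)]  |A|=171.9723
7. ⊥bis P4·P6 via (5.205,25.38): [(0, 52.3583) (12.4115, 39.7476) (13, 39.9174) (13, 59) (0, 59)]  |A|=171.9723
8. ⊥bis P4·P7 via (6.025,25.795): [(0, 52.3583) (12.4115, 39.7476) (13, 39.9174) (13, 59) (0, 59)]  |A|=171.9723
9. ⊥bis P4·P8 via (5.145,50.955): [(2.7676, 49.5463) (12.4115, 39.7476) (13, 39.9174) (13, 55.6095)]  |A|=83.9858
10. ⊥bis P4·P9 via (6.125,44.555): [(2.7676, 49.5463) (12.4115, 39.7476) (13, 39.9174) (13, 55.6095)]  |A|=83.9858
11. canonical 4-gon: [(2.7676, 49.5463) (12.4115, 39.7476) (13, 39.9174) (13, 55.6095)]
12. shoelace: 83.9858

Area of P4's cell: 83.9858 (4 vertices)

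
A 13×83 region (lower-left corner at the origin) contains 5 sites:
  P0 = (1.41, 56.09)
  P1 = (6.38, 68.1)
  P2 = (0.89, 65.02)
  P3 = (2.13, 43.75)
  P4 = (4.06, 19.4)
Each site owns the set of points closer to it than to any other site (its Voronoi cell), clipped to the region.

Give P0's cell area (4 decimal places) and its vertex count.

1. box [0,13]×[0,83]: [(0, 0) (13, 0) (13, 83) (0, 83)]
2. ⊥bis P0·P1 via (3.895,62.095): [(0, 63.7068) (0, 0) (13, 0) (13, 58.3272)]  |A|=793.2209
3. ⊥bis P0·P2 via (1.15,60.555): [(6.8187, 60.8851) (0, 60.488) (0, 0) (13, 0) (13, 58.3272)]  |A|=782.2468
4. ⊥bis P0·P3 via (1.77,49.92): [(6.8187, 60.8851) (0, 60.488) (0, 49.8167) (13, 50.5752) (13, 58.3272)]  |A|=129.6991
5. ⊥bis P0·P4 via (2.735,37.745): [(6.8187, 60.8851) (0, 60.488) (0, 49.8167) (13, 50.5752) (13, 58.3272)]  |A|=129.6991
6. canonical 5-gon: [(6.8187, 60.8851) (0, 60.488) (0, 49.8167) (13, 50.5752) (13, 58.3272)]
7. shoelace: 129.6991

Area of P0's cell: 129.6991 (5 vertices)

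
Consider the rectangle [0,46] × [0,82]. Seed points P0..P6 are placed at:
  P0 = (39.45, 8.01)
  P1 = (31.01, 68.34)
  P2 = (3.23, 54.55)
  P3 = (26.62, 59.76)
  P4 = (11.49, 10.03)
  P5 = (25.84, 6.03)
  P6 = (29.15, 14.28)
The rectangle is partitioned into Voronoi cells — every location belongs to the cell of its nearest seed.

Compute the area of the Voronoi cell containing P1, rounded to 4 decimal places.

1. box [0,46]×[0,82]: [(0, 0) (46, 0) (46, 82) (0, 82)]
2. ⊥bis P1·P0 via (35.23,38.175): [(0, 33.2464) (46, 39.6817) (46, 82) (0, 82)]  |A|=2094.6534
3. ⊥bis P1·P2 via (17.12,61.445): [(29.0971, 37.317) (46, 39.6817) (46, 82) (6.9165, 82)]  |A|=1230.834
4. ⊥bis P1·P3 via (28.815,64.05): [(11.405, 72.9579) (46, 55.2572) (46, 82) (6.9165, 82)]  |A|=639.2817
5. ⊥bis P1·P4 via (21.25,39.185): [(11.405, 72.9579) (46, 55.2572) (46, 82) (6.9165, 82)]  |A|=639.2817
6. ⊥bis P1·P5 via (28.425,37.185): [(11.405, 72.9579) (46, 55.2572) (46, 82) (6.9165, 82)]  |A|=639.2817
7. ⊥bis P1·P6 via (30.08,41.31): [(11.405, 72.9579) (46, 55.2572) (46, 82) (6.9165, 82)]  |A|=639.2817
8. canonical 4-gon: [(11.405, 72.9579) (46, 55.2572) (46, 82) (6.9165, 82)]
9. shoelace: 639.2817

Area of P1's cell: 639.2817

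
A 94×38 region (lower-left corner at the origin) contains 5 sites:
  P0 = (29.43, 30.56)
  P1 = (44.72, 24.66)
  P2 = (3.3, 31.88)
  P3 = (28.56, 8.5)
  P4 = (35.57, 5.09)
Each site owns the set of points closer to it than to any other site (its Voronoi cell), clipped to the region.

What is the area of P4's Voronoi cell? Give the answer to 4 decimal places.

Area of P4's cell: 355.4415

1. box [0,94]×[0,38]: [(0, 0) (94, 0) (94, 38) (0, 38)]
2. ⊥bis P4·P0 via (32.5,17.825): [(0, 9.9903) (0, 0) (94, 0) (94, 32.6507)]  |A|=2004.1256
3. ⊥bis P4·P1 via (40.145,14.875): [(33.3812, 18.0374) (0, 9.9903) (0, 0) (71.9596, 0)]  |A|=815.7273
4. ⊥bis P4·P2 via (19.435,18.485): [(33.3812, 18.0374) (15.4811, 13.7223) (4.0891, 0) (71.9596, 0)]  |A|=710.3413
5. ⊥bis P4·P3 via (32.065,6.795): [(36.7644, 16.4556) (28.7596, 0) (71.9596, 0)]  |A|=355.4415
6. canonical 3-gon: [(36.7644, 16.4556) (28.7596, 0) (71.9596, 0)]
7. shoelace: 355.4415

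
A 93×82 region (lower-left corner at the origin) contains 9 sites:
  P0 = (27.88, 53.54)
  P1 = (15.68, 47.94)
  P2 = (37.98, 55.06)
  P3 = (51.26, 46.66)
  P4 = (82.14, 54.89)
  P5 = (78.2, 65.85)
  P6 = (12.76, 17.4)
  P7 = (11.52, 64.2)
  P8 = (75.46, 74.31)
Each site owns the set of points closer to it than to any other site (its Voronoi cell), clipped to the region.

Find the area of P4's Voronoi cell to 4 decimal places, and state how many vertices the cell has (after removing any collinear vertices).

Area of P4's cell: 1243.9004 (4 vertices)

1. box [0,93]×[0,82]: [(0, 0) (93, 0) (93, 82) (0, 82)]
2. ⊥bis P4·P0 via (55.01,54.215): [(56.3589, 0) (93, 0) (93, 82) (54.3187, 82)]  |A|=3088.2191
3. ⊥bis P4·P1 via (48.91,51.415): [(56.3589, 0) (93, 0) (93, 82) (54.3187, 82)]  |A|=3088.2191
4. ⊥bis P4·P2 via (60.06,54.975): [(59.8484, 0) (93, 0) (93, 82) (60.164, 82)]  |A|=2705.4915
5. ⊥bis P4·P3 via (66.7,50.775): [(60.1386, 75.3942) (80.2323, 0) (93, 0) (93, 82) (60.164, 82)]  |A|=1937.0755
6. ⊥bis P4·P5 via (80.17,60.37): [(65.5441, 55.1121) (80.2323, 0) (93, 0) (93, 64.9822)]  |A|=1243.9004
7. ⊥bis P4·P6 via (47.45,36.145): [(65.5441, 55.1121) (80.2323, 0) (93, 0) (93, 64.9822)]  |A|=1243.9004
8. ⊥bis P4·P7 via (46.83,59.545): [(65.5441, 55.1121) (80.2323, 0) (93, 0) (93, 64.9822)]  |A|=1243.9004
9. ⊥bis P4·P8 via (78.8,64.6): [(65.5441, 55.1121) (80.2323, 0) (93, 0) (93, 64.9822)]  |A|=1243.9004
10. canonical 4-gon: [(65.5441, 55.1121) (80.2323, 0) (93, 0) (93, 64.9822)]
11. shoelace: 1243.9004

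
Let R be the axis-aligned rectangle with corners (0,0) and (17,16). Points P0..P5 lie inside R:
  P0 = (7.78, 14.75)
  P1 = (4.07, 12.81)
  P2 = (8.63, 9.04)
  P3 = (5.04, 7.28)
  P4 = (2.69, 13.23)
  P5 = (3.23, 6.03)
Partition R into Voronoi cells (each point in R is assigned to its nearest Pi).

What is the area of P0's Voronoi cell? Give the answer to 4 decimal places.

Area of P0's cell: 40.1807

1. box [0,17]×[0,16]: [(0, 0) (17, 0) (17, 16) (0, 16)]
2. ⊥bis P0·P1 via (5.925,13.78): [(13.1307, 0) (17, 0) (17, 16) (4.7641, 16)]  |A|=128.8412
3. ⊥bis P0·P2 via (8.205,11.895): [(7.0042, 11.7162) (17, 13.2042) (17, 16) (4.7641, 16)]  |A|=40.1807
4. ⊥bis P0·P3 via (6.41,11.015): [(7.0042, 11.7162) (17, 13.2042) (17, 16) (4.7641, 16)]  |A|=40.1807
5. ⊥bis P0·P4 via (5.235,13.99): [(7.0042, 11.7162) (17, 13.2042) (17, 16) (4.7641, 16)]  |A|=40.1807
6. ⊥bis P0·P5 via (5.505,10.39): [(7.0042, 11.7162) (17, 13.2042) (17, 16) (4.7641, 16)]  |A|=40.1807
7. canonical 4-gon: [(7.0042, 11.7162) (17, 13.2042) (17, 16) (4.7641, 16)]
8. shoelace: 40.1807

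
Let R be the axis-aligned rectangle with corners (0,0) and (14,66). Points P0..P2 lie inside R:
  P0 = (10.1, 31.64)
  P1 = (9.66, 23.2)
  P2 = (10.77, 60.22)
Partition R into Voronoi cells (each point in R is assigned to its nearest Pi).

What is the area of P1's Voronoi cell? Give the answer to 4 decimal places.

Area of P1's cell: 385.9820

1. box [0,14]×[0,66]: [(0, 0) (14, 0) (14, 66) (0, 66)]
2. ⊥bis P1·P0 via (9.88,27.42): [(0, 27.9351) (0, 0) (14, 0) (14, 27.2052)]  |A|=385.982
3. ⊥bis P1·P2 via (10.215,41.71): [(0, 27.9351) (0, 0) (14, 0) (14, 27.2052)]  |A|=385.982
4. canonical 4-gon: [(0, 27.9351) (0, 0) (14, 0) (14, 27.2052)]
5. shoelace: 385.982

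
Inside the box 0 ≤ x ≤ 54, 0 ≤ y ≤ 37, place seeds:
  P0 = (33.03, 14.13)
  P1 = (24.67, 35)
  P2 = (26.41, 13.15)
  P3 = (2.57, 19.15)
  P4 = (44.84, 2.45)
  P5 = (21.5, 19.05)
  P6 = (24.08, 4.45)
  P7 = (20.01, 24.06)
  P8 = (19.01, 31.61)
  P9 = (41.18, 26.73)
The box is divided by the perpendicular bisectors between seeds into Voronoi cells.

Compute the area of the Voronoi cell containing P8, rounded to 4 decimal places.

1. box [0,54]×[0,37]: [(0, 0) (54, 0) (54, 37) (0, 37)]
2. ⊥bis P8·P0 via (26.02,22.87): [(0, 2.0004) (43.6371, 37) (0, 37)]  |A|=763.6411
3. ⊥bis P8·P1 via (21.84,33.305): [(0, 2.0004) (27.4182, 23.9915) (19.6269, 37) (0, 37)]  |A|=607.4722
4. ⊥bis P8·P2 via (22.71,22.38): [(0, 13.2763) (27.285, 24.214) (19.6269, 37) (0, 37)]  |A|=449.1255
5. ⊥bis P8·P3 via (10.79,25.38): [(15.3115, 19.4142) (27.285, 24.214) (19.6269, 37) (1.9831, 37)]  |A|=250.0652
6. ⊥bis P8·P4 via (31.925,17.03): [(15.3115, 19.4142) (27.285, 24.214) (19.6269, 37) (1.9831, 37)]  |A|=250.0652
7. ⊥bis P8·P5 via (20.255,25.33): [(12.0593, 23.7052) (25.9414, 26.4573) (19.6269, 37) (1.9831, 37)]  |A|=199.1511
8. ⊥bis P8·P6 via (21.545,18.03): [(12.0593, 23.7052) (25.9414, 26.4573) (19.6269, 37) (1.9831, 37)]  |A|=199.1511
9. ⊥bis P8·P7 via (19.51,27.835): [(9.8946, 26.5614) (24.7042, 28.523) (19.6269, 37) (1.9831, 37)]  |A|=159.8382
10. ⊥bis P8·P9 via (30.095,29.17): [(9.8946, 26.5614) (24.7042, 28.523) (19.6269, 37) (1.9831, 37)]  |A|=159.8382
11. canonical 4-gon: [(9.8946, 26.5614) (24.7042, 28.523) (19.6269, 37) (1.9831, 37)]
12. shoelace: 159.8382

Area of P8's cell: 159.8382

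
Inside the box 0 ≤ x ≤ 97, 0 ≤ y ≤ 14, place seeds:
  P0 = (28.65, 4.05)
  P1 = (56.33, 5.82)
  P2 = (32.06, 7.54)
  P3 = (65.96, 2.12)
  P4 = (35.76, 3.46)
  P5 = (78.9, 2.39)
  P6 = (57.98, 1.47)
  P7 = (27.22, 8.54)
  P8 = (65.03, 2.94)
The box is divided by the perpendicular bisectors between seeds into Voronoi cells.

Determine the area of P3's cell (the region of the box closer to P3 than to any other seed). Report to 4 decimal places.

1. box [0,97]×[0,14]: [(0, 0) (97, 0) (97, 14) (0, 14)]
2. ⊥bis P3·P0 via (47.305,3.085): [(47.1454, 0) (97, 0) (97, 14) (47.8696, 14)]  |A|=692.8947
3. ⊥bis P3·P1 via (61.145,3.97): [(59.6197, 0) (97, 0) (97, 14) (64.9987, 14)]  |A|=485.6716
4. ⊥bis P3·P2 via (49.01,4.83): [(59.6197, 0) (97, 0) (97, 14) (64.9987, 14)]  |A|=485.6716
5. ⊥bis P3·P4 via (50.86,2.79): [(59.6197, 0) (97, 0) (97, 14) (64.9987, 14)]  |A|=485.6716
6. ⊥bis P3·P5 via (72.43,2.255): [(59.6197, 0) (72.4771, 0) (72.1849, 14) (64.9987, 14)]  |A|=140.3055
7. ⊥bis P3·P6 via (61.97,1.795): [(61.6795, 5.3612) (62.1162, 0) (72.4771, 0) (72.1849, 14) (64.9987, 14)]  |A|=133.6132
8. ⊥bis P3·P7 via (46.59,5.33): [(61.6795, 5.3612) (62.1162, 0) (72.4771, 0) (72.1849, 14) (64.9987, 14)]  |A|=133.6132
9. ⊥bis P3·P8 via (65.495,2.53): [(63.2642, 0) (72.4771, 0) (72.2641, 10.2071)]  |A|=47.0181
10. canonical 3-gon: [(63.2642, 0) (72.4771, 0) (72.2641, 10.2071)]
11. shoelace: 47.0181

Area of P3's cell: 47.0181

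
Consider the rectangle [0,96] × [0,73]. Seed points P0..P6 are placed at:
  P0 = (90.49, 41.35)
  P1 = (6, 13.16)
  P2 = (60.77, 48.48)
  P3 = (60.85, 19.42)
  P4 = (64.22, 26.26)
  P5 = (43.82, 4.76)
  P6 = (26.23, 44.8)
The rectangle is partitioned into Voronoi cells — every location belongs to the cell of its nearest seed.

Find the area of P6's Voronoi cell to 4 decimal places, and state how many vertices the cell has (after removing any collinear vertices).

1. box [0,96]×[0,73]: [(0, 0) (96, 0) (96, 73) (0, 73)]
2. ⊥bis P6·P0 via (58.36,43.075): [(0, 0) (56.0474, 0) (59.9666, 73) (0, 73)]  |A|=4234.511
3. ⊥bis P6·P1 via (16.115,28.98): [(0, 39.2836) (56.2264, 3.3336) (59.9666, 73) (0, 73)]  |A|=3036.7045
4. ⊥bis P6·P2 via (43.5,46.64): [(0, 39.2836) (47.521, 8.8996) (40.6915, 73) (0, 73)]  |A|=2105.2886
5. ⊥bis P6·P3 via (43.54,32.11): [(0, 39.2836) (33.2253, 18.04) (44.8567, 33.9061) (40.6915, 73) (0, 73)]  |A|=1938.7223
6. ⊥bis P6·P4 via (45.225,35.53): [(0, 39.2836) (33.2253, 18.04) (43.5877, 32.1751) (44.7807, 34.6196) (40.6915, 73) (0, 73)]  |A|=1938.2039
7. ⊥bis P6·P5 via (35.025,24.78): [(0, 39.2836) (27.7099, 21.5664) (39.6587, 26.8156) (43.5877, 32.1751) (44.7807, 34.6196) (40.6915, 73) (0, 73)]  |A|=1902.6603
8. canonical 7-gon: [(0, 39.2836) (27.7099, 21.5664) (39.6587, 26.8156) (43.5877, 32.1751) (44.7807, 34.6196) (40.6915, 73) (0, 73)]
9. shoelace: 1902.6603

Area of P6's cell: 1902.6603 (7 vertices)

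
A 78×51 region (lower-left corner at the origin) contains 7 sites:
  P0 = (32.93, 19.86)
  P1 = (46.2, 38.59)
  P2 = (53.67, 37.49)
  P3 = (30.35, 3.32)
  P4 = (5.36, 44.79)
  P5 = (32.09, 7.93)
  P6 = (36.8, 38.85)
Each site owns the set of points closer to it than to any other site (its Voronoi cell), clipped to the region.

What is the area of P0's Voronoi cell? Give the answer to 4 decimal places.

1. box [0,78]×[0,51]: [(0, 0) (78, 0) (78, 51) (0, 51)]
2. ⊥bis P0·P1 via (39.565,29.225): [(0, 0) (78, 0) (78, 1.9942) (8.8306, 51) (0, 51)]  |A|=2283.1494
3. ⊥bis P0·P2 via (43.3,28.675): [(0, 0) (67.6751, 0) (47.7799, 23.4048) (8.8306, 51) (0, 51)]  |A|=2132.1907
4. ⊥bis P0·P3 via (31.64,11.59): [(0, 16.5254) (61.8255, 6.8815) (47.7799, 23.4048) (8.8306, 51) (0, 51)]  |A|=1388.4924
5. ⊥bis P0·P4 via (19.145,32.325): [(4.2577, 15.8612) (61.8255, 6.8815) (47.7799, 23.4048) (25.4101, 39.2536)]  |A|=841.803
6. ⊥bis P0·P5 via (32.51,13.895): [(4.2773, 15.8829) (57.3505, 12.146) (47.7799, 23.4048) (25.4101, 39.2536)]  |A|=709.7524
7. ⊥bis P0·P6 via (34.865,29.355): [(19.3234, 32.5223) (4.2773, 15.8829) (57.3505, 12.146) (47.7799, 23.4048) (41.2052, 28.0629)]  |A|=622.534
8. canonical 5-gon: [(19.3234, 32.5223) (4.2773, 15.8829) (57.3505, 12.146) (47.7799, 23.4048) (41.2052, 28.0629)]
9. shoelace: 622.534

Area of P0's cell: 622.5340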